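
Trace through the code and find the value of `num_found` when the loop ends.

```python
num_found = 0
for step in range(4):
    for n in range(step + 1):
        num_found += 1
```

Let's trace through this code step by step.

Initialize: num_found = 0
Entering loop: for step in range(4):
After iteration 1: step = 0, num_found = 1, n = 0
After iteration 2: step = 1, num_found = 3, n = 1
After iteration 3: step = 2, num_found = 6, n = 2
After iteration 4: step = 3, num_found = 10, n = 3
Loop ends.

Final answer: 10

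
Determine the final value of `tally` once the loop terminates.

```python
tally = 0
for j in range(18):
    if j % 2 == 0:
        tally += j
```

Let's trace through this code step by step.

Initialize: tally = 0
Entering loop: for j in range(18):
After iteration 1: j = 0, tally = 0
After iteration 2: j = 1, tally = 0
After iteration 3: j = 2, tally = 2
After iteration 4: j = 3, tally = 2
After iteration 5: j = 4, tally = 6
After iteration 6: j = 5, tally = 6
After iteration 7: j = 6, tally = 12
After iteration 8: j = 7, tally = 12
After iteration 9: j = 8, tally = 20
After iteration 10: j = 9, tally = 20
After iteration 11: j = 10, tally = 30
After iteration 12: j = 11, tally = 30
After iteration 13: j = 12, tally = 42
After iteration 14: j = 13, tally = 42
After iteration 15: j = 14, tally = 56
After iteration 16: j = 15, tally = 56
After iteration 17: j = 16, tally = 72
After iteration 18: j = 17, tally = 72
Loop ends.

Final answer: 72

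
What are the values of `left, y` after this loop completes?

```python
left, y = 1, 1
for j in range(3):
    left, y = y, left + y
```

Let's trace through this code step by step.

Initialize: left = 1
Initialize: y = 1
Entering loop: for j in range(3):
After iteration 1: j = 0, left = 1, y = 2
After iteration 2: j = 1, left = 2, y = 3
After iteration 3: j = 2, left = 3, y = 5
Loop ends.

Final answer: 3, 5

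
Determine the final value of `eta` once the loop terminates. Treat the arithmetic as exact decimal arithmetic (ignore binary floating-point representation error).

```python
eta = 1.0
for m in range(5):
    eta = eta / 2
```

Let's trace through this code step by step.

Initialize: eta = 1.0
Entering loop: for m in range(5):
After iteration 1: m = 0, eta = 0.5
After iteration 2: m = 1, eta = 0.25
After iteration 3: m = 2, eta = 0.125
After iteration 4: m = 3, eta = 0.0625
After iteration 5: m = 4, eta = 0.03125
Loop ends.

Final answer: 0.03125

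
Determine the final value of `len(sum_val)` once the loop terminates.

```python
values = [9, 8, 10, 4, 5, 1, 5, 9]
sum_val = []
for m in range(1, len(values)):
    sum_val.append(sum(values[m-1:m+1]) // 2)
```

Let's trace through this code step by step.

Initialize: values = [9, 8, 10, 4, 5, 1, 5, 9]
Initialize: sum_val = []
Entering loop: for m in range(1, len(values)):
After iteration 1: m = 1, sum_val = [8]
After iteration 2: m = 2, sum_val = [8, 9]
After iteration 3: m = 3, sum_val = [8, 9, 7]
After iteration 4: m = 4, sum_val = [8, 9, 7, 4]
After iteration 5: m = 5, sum_val = [8, 9, 7, 4, 3]
After iteration 6: m = 6, sum_val = [8, 9, 7, 4, 3, 3]
After iteration 7: m = 7, sum_val = [8, 9, 7, 4, 3, 3, 7]
Loop ends.
len(sum_val) = 7

Final answer: 7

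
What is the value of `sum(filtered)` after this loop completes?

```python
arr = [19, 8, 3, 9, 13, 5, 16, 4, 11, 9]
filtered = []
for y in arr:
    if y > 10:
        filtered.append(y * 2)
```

Let's trace through this code step by step.

Initialize: arr = [19, 8, 3, 9, 13, 5, 16, 4, 11, 9]
Initialize: filtered = []
Entering loop: for y in arr:
After iteration 1: y = 19, filtered = [38]
After iteration 2: y = 8, filtered = [38]
After iteration 3: y = 3, filtered = [38]
After iteration 4: y = 9, filtered = [38]
After iteration 5: y = 13, filtered = [38, 26]
After iteration 6: y = 5, filtered = [38, 26]
After iteration 7: y = 16, filtered = [38, 26, 32]
After iteration 8: y = 4, filtered = [38, 26, 32]
After iteration 9: y = 11, filtered = [38, 26, 32, 22]
After iteration 10: y = 9, filtered = [38, 26, 32, 22]
Loop ends.
sum(filtered) = 118

Final answer: 118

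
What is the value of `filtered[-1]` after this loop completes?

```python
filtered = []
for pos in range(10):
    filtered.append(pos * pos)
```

Let's trace through this code step by step.

Initialize: filtered = []
Entering loop: for pos in range(10):
After iteration 1: pos = 0, filtered = [0]
After iteration 2: pos = 1, filtered = [0, 1]
After iteration 3: pos = 2, filtered = [0, 1, 4]
After iteration 4: pos = 3, filtered = [0, 1, 4, 9]
After iteration 5: pos = 4, filtered = [0, 1, 4, 9, 16]
After iteration 6: pos = 5, filtered = [0, 1, 4, 9, 16, 25]
After iteration 7: pos = 6, filtered = [0, 1, 4, 9, 16, 25, 36]
After iteration 8: pos = 7, filtered = [0, 1, 4, 9, 16, 25, 36, 49]
After iteration 9: pos = 8, filtered = [0, 1, 4, 9, 16, 25, 36, 49, 64]
After iteration 10: pos = 9, filtered = [0, 1, 4, 9, 16, 25, 36, 49, 64, 81]
Loop ends.
filtered[-1] = 81

Final answer: 81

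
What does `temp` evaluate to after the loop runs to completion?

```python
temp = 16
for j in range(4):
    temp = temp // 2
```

Let's trace through this code step by step.

Initialize: temp = 16
Entering loop: for j in range(4):
After iteration 1: j = 0, temp = 8
After iteration 2: j = 1, temp = 4
After iteration 3: j = 2, temp = 2
After iteration 4: j = 3, temp = 1
Loop ends.

Final answer: 1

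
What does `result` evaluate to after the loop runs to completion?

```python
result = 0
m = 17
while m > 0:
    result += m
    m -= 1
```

Let's trace through this code step by step.

Initialize: result = 0
Initialize: m = 17
Entering loop: while m > 0:
After iteration 1: result = 17, m = 16
After iteration 2: result = 33, m = 15
After iteration 3: result = 48, m = 14
After iteration 4: result = 62, m = 13
After iteration 5: result = 75, m = 12
After iteration 6: result = 87, m = 11
After iteration 7: result = 98, m = 10
After iteration 8: result = 108, m = 9
After iteration 9: result = 117, m = 8
After iteration 10: result = 125, m = 7
After iteration 11: result = 132, m = 6
After iteration 12: result = 138, m = 5
After iteration 13: result = 143, m = 4
After iteration 14: result = 147, m = 3
After iteration 15: result = 150, m = 2
After iteration 16: result = 152, m = 1
After iteration 17: result = 153, m = 0
Loop ends.

Final answer: 153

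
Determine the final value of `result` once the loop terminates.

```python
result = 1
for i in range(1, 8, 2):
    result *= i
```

Let's trace through this code step by step.

Initialize: result = 1
Entering loop: for i in range(1, 8, 2):
After iteration 1: i = 1, result = 1
After iteration 2: i = 3, result = 3
After iteration 3: i = 5, result = 15
After iteration 4: i = 7, result = 105
Loop ends.

Final answer: 105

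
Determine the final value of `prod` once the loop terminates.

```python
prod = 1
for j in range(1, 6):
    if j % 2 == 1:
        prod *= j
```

Let's trace through this code step by step.

Initialize: prod = 1
Entering loop: for j in range(1, 6):
After iteration 1: j = 1, prod = 1
After iteration 2: j = 2, prod = 1
After iteration 3: j = 3, prod = 3
After iteration 4: j = 4, prod = 3
After iteration 5: j = 5, prod = 15
Loop ends.

Final answer: 15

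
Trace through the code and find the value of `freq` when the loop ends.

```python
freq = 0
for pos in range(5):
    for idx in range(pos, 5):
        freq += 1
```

Let's trace through this code step by step.

Initialize: freq = 0
Entering loop: for pos in range(5):
After iteration 1: pos = 0, freq = 5
After iteration 2: pos = 1, freq = 9
After iteration 3: pos = 2, freq = 12
After iteration 4: pos = 3, freq = 14
After iteration 5: pos = 4, freq = 15
Loop ends.

Final answer: 15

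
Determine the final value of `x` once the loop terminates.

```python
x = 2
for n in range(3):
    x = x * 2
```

Let's trace through this code step by step.

Initialize: x = 2
Entering loop: for n in range(3):
After iteration 1: n = 0, x = 4
After iteration 2: n = 1, x = 8
After iteration 3: n = 2, x = 16
Loop ends.

Final answer: 16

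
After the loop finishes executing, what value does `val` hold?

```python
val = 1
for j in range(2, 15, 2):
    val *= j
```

Let's trace through this code step by step.

Initialize: val = 1
Entering loop: for j in range(2, 15, 2):
After iteration 1: j = 2, val = 2
After iteration 2: j = 4, val = 8
After iteration 3: j = 6, val = 48
After iteration 4: j = 8, val = 384
After iteration 5: j = 10, val = 3840
After iteration 6: j = 12, val = 46080
After iteration 7: j = 14, val = 645120
Loop ends.

Final answer: 645120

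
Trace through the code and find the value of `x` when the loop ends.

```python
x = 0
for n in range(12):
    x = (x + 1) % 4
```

Let's trace through this code step by step.

Initialize: x = 0
Entering loop: for n in range(12):
After iteration 1: n = 0, x = 1
After iteration 2: n = 1, x = 2
After iteration 3: n = 2, x = 3
After iteration 4: n = 3, x = 0
After iteration 5: n = 4, x = 1
After iteration 6: n = 5, x = 2
After iteration 7: n = 6, x = 3
After iteration 8: n = 7, x = 0
After iteration 9: n = 8, x = 1
After iteration 10: n = 9, x = 2
After iteration 11: n = 10, x = 3
After iteration 12: n = 11, x = 0
Loop ends.

Final answer: 0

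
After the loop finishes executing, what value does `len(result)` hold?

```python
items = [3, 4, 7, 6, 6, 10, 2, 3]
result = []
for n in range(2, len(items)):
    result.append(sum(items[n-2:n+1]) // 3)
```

Let's trace through this code step by step.

Initialize: items = [3, 4, 7, 6, 6, 10, 2, 3]
Initialize: result = []
Entering loop: for n in range(2, len(items)):
After iteration 1: n = 2, result = [4]
After iteration 2: n = 3, result = [4, 5]
After iteration 3: n = 4, result = [4, 5, 6]
After iteration 4: n = 5, result = [4, 5, 6, 7]
After iteration 5: n = 6, result = [4, 5, 6, 7, 6]
After iteration 6: n = 7, result = [4, 5, 6, 7, 6, 5]
Loop ends.
len(result) = 6

Final answer: 6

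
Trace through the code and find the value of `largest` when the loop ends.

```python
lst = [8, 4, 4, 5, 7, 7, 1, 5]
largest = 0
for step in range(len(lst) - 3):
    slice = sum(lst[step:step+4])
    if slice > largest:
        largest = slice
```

Let's trace through this code step by step.

Initialize: lst = [8, 4, 4, 5, 7, 7, 1, 5]
Initialize: largest = 0
Entering loop: for step in range(len(lst) - 3):
After iteration 1: step = 0, largest = 21, slice = 21
After iteration 2: step = 1, largest = 21, slice = 20
After iteration 3: step = 2, largest = 23, slice = 23
After iteration 4: step = 3, largest = 23, slice = 20
After iteration 5: step = 4, largest = 23, slice = 20
Loop ends.

Final answer: 23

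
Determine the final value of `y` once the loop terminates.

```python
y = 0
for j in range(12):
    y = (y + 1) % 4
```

Let's trace through this code step by step.

Initialize: y = 0
Entering loop: for j in range(12):
After iteration 1: j = 0, y = 1
After iteration 2: j = 1, y = 2
After iteration 3: j = 2, y = 3
After iteration 4: j = 3, y = 0
After iteration 5: j = 4, y = 1
After iteration 6: j = 5, y = 2
After iteration 7: j = 6, y = 3
After iteration 8: j = 7, y = 0
After iteration 9: j = 8, y = 1
After iteration 10: j = 9, y = 2
After iteration 11: j = 10, y = 3
After iteration 12: j = 11, y = 0
Loop ends.

Final answer: 0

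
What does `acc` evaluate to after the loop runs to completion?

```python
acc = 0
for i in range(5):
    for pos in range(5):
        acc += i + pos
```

Let's trace through this code step by step.

Initialize: acc = 0
Entering loop: for i in range(5):
After iteration 1: i = 0, acc = 10
After iteration 2: i = 1, acc = 25
After iteration 3: i = 2, acc = 45
After iteration 4: i = 3, acc = 70
After iteration 5: i = 4, acc = 100
Loop ends.

Final answer: 100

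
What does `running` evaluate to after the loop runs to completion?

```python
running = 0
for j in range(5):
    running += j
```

Let's trace through this code step by step.

Initialize: running = 0
Entering loop: for j in range(5):
After iteration 1: j = 0, running = 0
After iteration 2: j = 1, running = 1
After iteration 3: j = 2, running = 3
After iteration 4: j = 3, running = 6
After iteration 5: j = 4, running = 10
Loop ends.

Final answer: 10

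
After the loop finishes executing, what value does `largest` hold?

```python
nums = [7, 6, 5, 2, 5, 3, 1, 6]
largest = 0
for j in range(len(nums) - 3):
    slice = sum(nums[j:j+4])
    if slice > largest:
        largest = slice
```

Let's trace through this code step by step.

Initialize: nums = [7, 6, 5, 2, 5, 3, 1, 6]
Initialize: largest = 0
Entering loop: for j in range(len(nums) - 3):
After iteration 1: j = 0, largest = 20, slice = 20
After iteration 2: j = 1, largest = 20, slice = 18
After iteration 3: j = 2, largest = 20, slice = 15
After iteration 4: j = 3, largest = 20, slice = 11
After iteration 5: j = 4, largest = 20, slice = 15
Loop ends.

Final answer: 20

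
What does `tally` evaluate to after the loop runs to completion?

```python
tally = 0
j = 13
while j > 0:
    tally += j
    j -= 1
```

Let's trace through this code step by step.

Initialize: tally = 0
Initialize: j = 13
Entering loop: while j > 0:
After iteration 1: tally = 13, j = 12
After iteration 2: tally = 25, j = 11
After iteration 3: tally = 36, j = 10
After iteration 4: tally = 46, j = 9
After iteration 5: tally = 55, j = 8
After iteration 6: tally = 63, j = 7
After iteration 7: tally = 70, j = 6
After iteration 8: tally = 76, j = 5
After iteration 9: tally = 81, j = 4
After iteration 10: tally = 85, j = 3
After iteration 11: tally = 88, j = 2
After iteration 12: tally = 90, j = 1
After iteration 13: tally = 91, j = 0
Loop ends.

Final answer: 91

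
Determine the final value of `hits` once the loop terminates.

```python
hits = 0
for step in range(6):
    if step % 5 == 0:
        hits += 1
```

Let's trace through this code step by step.

Initialize: hits = 0
Entering loop: for step in range(6):
After iteration 1: step = 0, hits = 1
After iteration 2: step = 1, hits = 1
After iteration 3: step = 2, hits = 1
After iteration 4: step = 3, hits = 1
After iteration 5: step = 4, hits = 1
After iteration 6: step = 5, hits = 2
Loop ends.

Final answer: 2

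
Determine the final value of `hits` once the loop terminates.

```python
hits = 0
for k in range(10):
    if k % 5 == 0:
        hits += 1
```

Let's trace through this code step by step.

Initialize: hits = 0
Entering loop: for k in range(10):
After iteration 1: k = 0, hits = 1
After iteration 2: k = 1, hits = 1
After iteration 3: k = 2, hits = 1
After iteration 4: k = 3, hits = 1
After iteration 5: k = 4, hits = 1
After iteration 6: k = 5, hits = 2
After iteration 7: k = 6, hits = 2
After iteration 8: k = 7, hits = 2
After iteration 9: k = 8, hits = 2
After iteration 10: k = 9, hits = 2
Loop ends.

Final answer: 2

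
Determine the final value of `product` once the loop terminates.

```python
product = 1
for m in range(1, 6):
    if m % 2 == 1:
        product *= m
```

Let's trace through this code step by step.

Initialize: product = 1
Entering loop: for m in range(1, 6):
After iteration 1: m = 1, product = 1
After iteration 2: m = 2, product = 1
After iteration 3: m = 3, product = 3
After iteration 4: m = 4, product = 3
After iteration 5: m = 5, product = 15
Loop ends.

Final answer: 15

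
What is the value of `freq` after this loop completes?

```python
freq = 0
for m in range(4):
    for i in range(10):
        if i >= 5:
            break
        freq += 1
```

Let's trace through this code step by step.

Initialize: freq = 0
Entering loop: for m in range(4):
After iteration 1: m = 0, freq = 5
After iteration 2: m = 1, freq = 10
After iteration 3: m = 2, freq = 15
After iteration 4: m = 3, freq = 20
Loop ends.

Final answer: 20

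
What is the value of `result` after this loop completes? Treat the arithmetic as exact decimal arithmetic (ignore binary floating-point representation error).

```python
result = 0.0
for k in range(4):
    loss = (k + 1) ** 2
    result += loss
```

Let's trace through this code step by step.

Initialize: result = 0.0
Entering loop: for k in range(4):
After iteration 1: k = 0, result = 1.0, loss = 1
After iteration 2: k = 1, result = 5.0, loss = 4
After iteration 3: k = 2, result = 14.0, loss = 9
After iteration 4: k = 3, result = 30.0, loss = 16
Loop ends.

Final answer: 30.0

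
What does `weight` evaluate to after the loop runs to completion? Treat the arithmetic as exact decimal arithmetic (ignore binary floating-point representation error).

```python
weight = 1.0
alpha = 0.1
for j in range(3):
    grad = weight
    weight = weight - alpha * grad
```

Let's trace through this code step by step.

Initialize: weight = 1.0
Initialize: alpha = 0.1
Entering loop: for j in range(3):
After iteration 1: j = 0, weight = 0.9, grad = 1.0
After iteration 2: j = 1, weight = 0.81, grad = 0.9
After iteration 3: j = 2, weight = 0.729, grad = 0.81
Loop ends.

Final answer: 0.729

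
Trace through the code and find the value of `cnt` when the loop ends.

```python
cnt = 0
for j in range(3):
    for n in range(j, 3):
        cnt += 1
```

Let's trace through this code step by step.

Initialize: cnt = 0
Entering loop: for j in range(3):
After iteration 1: j = 0, cnt = 3
After iteration 2: j = 1, cnt = 5
After iteration 3: j = 2, cnt = 6
Loop ends.

Final answer: 6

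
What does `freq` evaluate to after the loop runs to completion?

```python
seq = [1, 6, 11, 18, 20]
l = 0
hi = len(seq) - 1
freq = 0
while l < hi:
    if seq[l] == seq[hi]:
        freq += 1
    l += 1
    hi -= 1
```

Let's trace through this code step by step.

Initialize: seq = [1, 6, 11, 18, 20]
Initialize: l = 0
Initialize: hi = 4
Initialize: freq = 0
Entering loop: while l < hi:
After iteration 1: l = 1, hi = 3, freq = 0
After iteration 2: l = 2, hi = 2, freq = 0
Loop ends.

Final answer: 0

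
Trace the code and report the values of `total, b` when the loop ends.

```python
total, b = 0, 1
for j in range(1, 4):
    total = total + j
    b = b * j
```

Let's trace through this code step by step.

Initialize: total = 0
Initialize: b = 1
Entering loop: for j in range(1, 4):
After iteration 1: j = 1, total = 1, b = 1
After iteration 2: j = 2, total = 3, b = 2
After iteration 3: j = 3, total = 6, b = 6
Loop ends.

Final answer: 6, 6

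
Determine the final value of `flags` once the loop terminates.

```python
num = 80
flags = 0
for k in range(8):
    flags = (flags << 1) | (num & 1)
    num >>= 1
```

Let's trace through this code step by step.

Initialize: num = 80
Initialize: flags = 0
Entering loop: for k in range(8):
After iteration 1: k = 0, num = 40, flags = 0
After iteration 2: k = 1, num = 20, flags = 0
After iteration 3: k = 2, num = 10, flags = 0
After iteration 4: k = 3, num = 5, flags = 0
After iteration 5: k = 4, num = 2, flags = 1
After iteration 6: k = 5, num = 1, flags = 2
After iteration 7: k = 6, num = 0, flags = 5
After iteration 8: k = 7, num = 0, flags = 10
Loop ends.

Final answer: 10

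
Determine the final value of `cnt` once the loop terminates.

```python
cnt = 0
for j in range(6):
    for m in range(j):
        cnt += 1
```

Let's trace through this code step by step.

Initialize: cnt = 0
Entering loop: for j in range(6):
After iteration 1: j = 0, cnt = 0
After iteration 2: j = 1, cnt = 1, m = 0
After iteration 3: j = 2, cnt = 3, m = 1
After iteration 4: j = 3, cnt = 6, m = 2
After iteration 5: j = 4, cnt = 10, m = 3
After iteration 6: j = 5, cnt = 15, m = 4
Loop ends.

Final answer: 15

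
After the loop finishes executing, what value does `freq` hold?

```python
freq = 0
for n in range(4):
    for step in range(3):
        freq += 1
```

Let's trace through this code step by step.

Initialize: freq = 0
Entering loop: for n in range(4):
After iteration 1: n = 0, freq = 3
After iteration 2: n = 1, freq = 6
After iteration 3: n = 2, freq = 9
After iteration 4: n = 3, freq = 12
Loop ends.

Final answer: 12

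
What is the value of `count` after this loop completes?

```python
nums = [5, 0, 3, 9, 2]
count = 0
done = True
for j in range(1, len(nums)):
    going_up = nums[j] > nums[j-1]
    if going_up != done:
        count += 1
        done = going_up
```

Let's trace through this code step by step.

Initialize: nums = [5, 0, 3, 9, 2]
Initialize: count = 0
Initialize: done = True
Entering loop: for j in range(1, len(nums)):
After iteration 1: j = 1, count = 1, done = False, going_up = False
After iteration 2: j = 2, count = 2, done = True, going_up = True
After iteration 3: j = 3, count = 2, done = True, going_up = True
After iteration 4: j = 4, count = 3, done = False, going_up = False
Loop ends.

Final answer: 3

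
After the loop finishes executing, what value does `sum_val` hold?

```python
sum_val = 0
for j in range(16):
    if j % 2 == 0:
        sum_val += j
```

Let's trace through this code step by step.

Initialize: sum_val = 0
Entering loop: for j in range(16):
After iteration 1: j = 0, sum_val = 0
After iteration 2: j = 1, sum_val = 0
After iteration 3: j = 2, sum_val = 2
After iteration 4: j = 3, sum_val = 2
After iteration 5: j = 4, sum_val = 6
After iteration 6: j = 5, sum_val = 6
After iteration 7: j = 6, sum_val = 12
After iteration 8: j = 7, sum_val = 12
After iteration 9: j = 8, sum_val = 20
After iteration 10: j = 9, sum_val = 20
After iteration 11: j = 10, sum_val = 30
After iteration 12: j = 11, sum_val = 30
After iteration 13: j = 12, sum_val = 42
After iteration 14: j = 13, sum_val = 42
After iteration 15: j = 14, sum_val = 56
After iteration 16: j = 15, sum_val = 56
Loop ends.

Final answer: 56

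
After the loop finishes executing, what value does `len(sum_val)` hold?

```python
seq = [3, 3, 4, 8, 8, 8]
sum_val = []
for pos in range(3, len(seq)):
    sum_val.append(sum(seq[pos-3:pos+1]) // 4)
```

Let's trace through this code step by step.

Initialize: seq = [3, 3, 4, 8, 8, 8]
Initialize: sum_val = []
Entering loop: for pos in range(3, len(seq)):
After iteration 1: pos = 3, sum_val = [4]
After iteration 2: pos = 4, sum_val = [4, 5]
After iteration 3: pos = 5, sum_val = [4, 5, 7]
Loop ends.
len(sum_val) = 3

Final answer: 3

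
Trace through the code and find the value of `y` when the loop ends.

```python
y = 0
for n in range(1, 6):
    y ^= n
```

Let's trace through this code step by step.

Initialize: y = 0
Entering loop: for n in range(1, 6):
After iteration 1: n = 1, y = 1
After iteration 2: n = 2, y = 3
After iteration 3: n = 3, y = 0
After iteration 4: n = 4, y = 4
After iteration 5: n = 5, y = 1
Loop ends.

Final answer: 1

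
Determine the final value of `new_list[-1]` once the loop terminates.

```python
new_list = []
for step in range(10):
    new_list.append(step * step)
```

Let's trace through this code step by step.

Initialize: new_list = []
Entering loop: for step in range(10):
After iteration 1: step = 0, new_list = [0]
After iteration 2: step = 1, new_list = [0, 1]
After iteration 3: step = 2, new_list = [0, 1, 4]
After iteration 4: step = 3, new_list = [0, 1, 4, 9]
After iteration 5: step = 4, new_list = [0, 1, 4, 9, 16]
After iteration 6: step = 5, new_list = [0, 1, 4, 9, 16, 25]
After iteration 7: step = 6, new_list = [0, 1, 4, 9, 16, 25, 36]
After iteration 8: step = 7, new_list = [0, 1, 4, 9, 16, 25, 36, 49]
After iteration 9: step = 8, new_list = [0, 1, 4, 9, 16, 25, 36, 49, 64]
After iteration 10: step = 9, new_list = [0, 1, 4, 9, 16, 25, 36, 49, 64, 81]
Loop ends.
new_list[-1] = 81

Final answer: 81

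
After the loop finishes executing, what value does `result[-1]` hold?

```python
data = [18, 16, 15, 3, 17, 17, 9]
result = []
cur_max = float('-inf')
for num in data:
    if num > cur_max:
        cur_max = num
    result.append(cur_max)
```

Let's trace through this code step by step.

Initialize: data = [18, 16, 15, 3, 17, 17, 9]
Initialize: result = []
Initialize: cur_max = -inf
Entering loop: for num in data:
After iteration 1: num = 18, result = [18], cur_max = 18
After iteration 2: num = 16, result = [18, 18], cur_max = 18
After iteration 3: num = 15, result = [18, 18, 18], cur_max = 18
After iteration 4: num = 3, result = [18, 18, 18, 18], cur_max = 18
After iteration 5: num = 17, result = [18, 18, 18, 18, 18], cur_max = 18
After iteration 6: num = 17, result = [18, 18, 18, 18, 18, 18], cur_max = 18
After iteration 7: num = 9, result = [18, 18, 18, 18, 18, 18, 18], cur_max = 18
Loop ends.
result[-1] = 18

Final answer: 18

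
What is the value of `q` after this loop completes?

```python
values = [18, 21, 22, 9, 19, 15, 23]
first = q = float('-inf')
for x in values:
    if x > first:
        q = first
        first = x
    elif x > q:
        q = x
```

Let's trace through this code step by step.

Initialize: values = [18, 21, 22, 9, 19, 15, 23]
Initialize: first = -inf
Initialize: q = -inf
Entering loop: for x in values:
After iteration 1: x = 18, first = 18, q = -inf
After iteration 2: x = 21, first = 21, q = 18
After iteration 3: x = 22, first = 22, q = 21
After iteration 4: x = 9, first = 22, q = 21
After iteration 5: x = 19, first = 22, q = 21
After iteration 6: x = 15, first = 22, q = 21
After iteration 7: x = 23, first = 23, q = 22
Loop ends.

Final answer: 22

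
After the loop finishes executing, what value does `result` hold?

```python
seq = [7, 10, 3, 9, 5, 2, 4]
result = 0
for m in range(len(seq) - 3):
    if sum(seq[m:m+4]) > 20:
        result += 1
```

Let's trace through this code step by step.

Initialize: seq = [7, 10, 3, 9, 5, 2, 4]
Initialize: result = 0
Entering loop: for m in range(len(seq) - 3):
After iteration 1: m = 0, result = 1
After iteration 2: m = 1, result = 2
After iteration 3: m = 2, result = 2
After iteration 4: m = 3, result = 2
Loop ends.

Final answer: 2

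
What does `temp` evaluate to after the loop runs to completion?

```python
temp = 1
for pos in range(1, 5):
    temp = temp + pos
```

Let's trace through this code step by step.

Initialize: temp = 1
Entering loop: for pos in range(1, 5):
After iteration 1: pos = 1, temp = 2
After iteration 2: pos = 2, temp = 4
After iteration 3: pos = 3, temp = 7
After iteration 4: pos = 4, temp = 11
Loop ends.

Final answer: 11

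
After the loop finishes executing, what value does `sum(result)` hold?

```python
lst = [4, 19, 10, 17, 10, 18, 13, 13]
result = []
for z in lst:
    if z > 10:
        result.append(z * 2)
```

Let's trace through this code step by step.

Initialize: lst = [4, 19, 10, 17, 10, 18, 13, 13]
Initialize: result = []
Entering loop: for z in lst:
After iteration 1: z = 4, result = []
After iteration 2: z = 19, result = [38]
After iteration 3: z = 10, result = [38]
After iteration 4: z = 17, result = [38, 34]
After iteration 5: z = 10, result = [38, 34]
After iteration 6: z = 18, result = [38, 34, 36]
After iteration 7: z = 13, result = [38, 34, 36, 26]
After iteration 8: z = 13, result = [38, 34, 36, 26, 26]
Loop ends.
sum(result) = 160

Final answer: 160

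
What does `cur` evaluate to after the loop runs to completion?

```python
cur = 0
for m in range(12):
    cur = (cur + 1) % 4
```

Let's trace through this code step by step.

Initialize: cur = 0
Entering loop: for m in range(12):
After iteration 1: m = 0, cur = 1
After iteration 2: m = 1, cur = 2
After iteration 3: m = 2, cur = 3
After iteration 4: m = 3, cur = 0
After iteration 5: m = 4, cur = 1
After iteration 6: m = 5, cur = 2
After iteration 7: m = 6, cur = 3
After iteration 8: m = 7, cur = 0
After iteration 9: m = 8, cur = 1
After iteration 10: m = 9, cur = 2
After iteration 11: m = 10, cur = 3
After iteration 12: m = 11, cur = 0
Loop ends.

Final answer: 0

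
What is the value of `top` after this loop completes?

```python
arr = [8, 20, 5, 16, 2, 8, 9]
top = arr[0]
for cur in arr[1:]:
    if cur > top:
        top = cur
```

Let's trace through this code step by step.

Initialize: arr = [8, 20, 5, 16, 2, 8, 9]
Initialize: top = 8
Entering loop: for cur in arr[1:]:
After iteration 1: cur = 20, top = 20
After iteration 2: cur = 5, top = 20
After iteration 3: cur = 16, top = 20
After iteration 4: cur = 2, top = 20
After iteration 5: cur = 8, top = 20
After iteration 6: cur = 9, top = 20
Loop ends.

Final answer: 20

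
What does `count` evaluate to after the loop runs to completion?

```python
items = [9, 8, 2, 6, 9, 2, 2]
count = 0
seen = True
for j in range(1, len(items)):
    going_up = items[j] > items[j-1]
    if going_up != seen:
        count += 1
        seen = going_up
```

Let's trace through this code step by step.

Initialize: items = [9, 8, 2, 6, 9, 2, 2]
Initialize: count = 0
Initialize: seen = True
Entering loop: for j in range(1, len(items)):
After iteration 1: j = 1, count = 1, seen = False, going_up = False
After iteration 2: j = 2, count = 1, seen = False, going_up = False
After iteration 3: j = 3, count = 2, seen = True, going_up = True
After iteration 4: j = 4, count = 2, seen = True, going_up = True
After iteration 5: j = 5, count = 3, seen = False, going_up = False
After iteration 6: j = 6, count = 3, seen = False, going_up = False
Loop ends.

Final answer: 3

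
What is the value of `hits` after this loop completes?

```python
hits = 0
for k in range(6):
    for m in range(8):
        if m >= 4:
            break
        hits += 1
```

Let's trace through this code step by step.

Initialize: hits = 0
Entering loop: for k in range(6):
After iteration 1: k = 0, hits = 4
After iteration 2: k = 1, hits = 8
After iteration 3: k = 2, hits = 12
After iteration 4: k = 3, hits = 16
After iteration 5: k = 4, hits = 20
After iteration 6: k = 5, hits = 24
Loop ends.

Final answer: 24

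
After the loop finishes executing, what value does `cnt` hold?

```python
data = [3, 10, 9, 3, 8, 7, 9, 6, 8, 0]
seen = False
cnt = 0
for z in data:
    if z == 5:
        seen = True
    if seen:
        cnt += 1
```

Let's trace through this code step by step.

Initialize: data = [3, 10, 9, 3, 8, 7, 9, 6, 8, 0]
Initialize: seen = False
Initialize: cnt = 0
Entering loop: for z in data:
After iteration 1: z = 3, cnt = 0
After iteration 2: z = 10, cnt = 0
After iteration 3: z = 9, cnt = 0
After iteration 4: z = 3, cnt = 0
After iteration 5: z = 8, cnt = 0
After iteration 6: z = 7, cnt = 0
After iteration 7: z = 9, cnt = 0
After iteration 8: z = 6, cnt = 0
After iteration 9: z = 8, cnt = 0
After iteration 10: z = 0, cnt = 0
Loop ends.

Final answer: 0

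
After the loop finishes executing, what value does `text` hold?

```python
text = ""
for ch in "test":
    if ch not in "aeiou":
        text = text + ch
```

Let's trace through this code step by step.

Initialize: text = ''
Entering loop: for ch in "test":
After iteration 1: ch = 't', text = 't'
After iteration 2: ch = 'e', text = 't'
After iteration 3: ch = 's', text = 'ts'
After iteration 4: ch = 't', text = 'tst'
Loop ends.

Final answer: 'tst'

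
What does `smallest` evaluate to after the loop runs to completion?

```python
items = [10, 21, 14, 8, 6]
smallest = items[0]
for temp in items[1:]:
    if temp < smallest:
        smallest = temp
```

Let's trace through this code step by step.

Initialize: items = [10, 21, 14, 8, 6]
Initialize: smallest = 10
Entering loop: for temp in items[1:]:
After iteration 1: temp = 21, smallest = 10
After iteration 2: temp = 14, smallest = 10
After iteration 3: temp = 8, smallest = 8
After iteration 4: temp = 6, smallest = 6
Loop ends.

Final answer: 6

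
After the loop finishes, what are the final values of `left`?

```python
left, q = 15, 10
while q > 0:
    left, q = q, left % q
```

Let's trace through this code step by step.

Initialize: left = 15
Initialize: q = 10
Entering loop: while q > 0:
After iteration 1: left = 10, q = 5
After iteration 2: left = 5, q = 0
Loop ends.

Final answer: 5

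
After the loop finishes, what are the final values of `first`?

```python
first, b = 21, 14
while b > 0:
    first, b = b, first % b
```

Let's trace through this code step by step.

Initialize: first = 21
Initialize: b = 14
Entering loop: while b > 0:
After iteration 1: first = 14, b = 7
After iteration 2: first = 7, b = 0
Loop ends.

Final answer: 7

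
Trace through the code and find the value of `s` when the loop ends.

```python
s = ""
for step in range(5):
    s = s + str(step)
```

Let's trace through this code step by step.

Initialize: s = ''
Entering loop: for step in range(5):
After iteration 1: step = 0, s = '0'
After iteration 2: step = 1, s = '01'
After iteration 3: step = 2, s = '012'
After iteration 4: step = 3, s = '0123'
After iteration 5: step = 4, s = '01234'
Loop ends.

Final answer: '01234'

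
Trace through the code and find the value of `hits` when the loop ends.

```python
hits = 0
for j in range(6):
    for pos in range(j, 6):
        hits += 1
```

Let's trace through this code step by step.

Initialize: hits = 0
Entering loop: for j in range(6):
After iteration 1: j = 0, hits = 6
After iteration 2: j = 1, hits = 11
After iteration 3: j = 2, hits = 15
After iteration 4: j = 3, hits = 18
After iteration 5: j = 4, hits = 20
After iteration 6: j = 5, hits = 21
Loop ends.

Final answer: 21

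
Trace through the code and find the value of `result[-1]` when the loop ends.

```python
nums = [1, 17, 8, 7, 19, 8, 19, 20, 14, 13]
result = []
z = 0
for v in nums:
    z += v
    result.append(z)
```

Let's trace through this code step by step.

Initialize: nums = [1, 17, 8, 7, 19, 8, 19, 20, 14, 13]
Initialize: result = []
Initialize: z = 0
Entering loop: for v in nums:
After iteration 1: v = 1, result = [1], z = 1
After iteration 2: v = 17, result = [1, 18], z = 18
After iteration 3: v = 8, result = [1, 18, 26], z = 26
After iteration 4: v = 7, result = [1, 18, 26, 33], z = 33
After iteration 5: v = 19, result = [1, 18, 26, 33, 52], z = 52
After iteration 6: v = 8, result = [1, 18, 26, 33, 52, 60], z = 60
After iteration 7: v = 19, result = [1, 18, 26, 33, 52, 60, 79], z = 79
After iteration 8: v = 20, result = [1, 18, 26, 33, 52, 60, 79, 99], z = 99
After iteration 9: v = 14, result = [1, 18, 26, 33, 52, 60, 79, 99, 113], z = 113
After iteration 10: v = 13, result = [1, 18, 26, 33, 52, 60, 79, 99, 113, 126], z = 126
Loop ends.
result[-1] = 126

Final answer: 126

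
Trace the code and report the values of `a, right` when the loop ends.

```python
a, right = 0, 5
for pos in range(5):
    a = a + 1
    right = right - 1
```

Let's trace through this code step by step.

Initialize: a = 0
Initialize: right = 5
Entering loop: for pos in range(5):
After iteration 1: pos = 0, a = 1, right = 4
After iteration 2: pos = 1, a = 2, right = 3
After iteration 3: pos = 2, a = 3, right = 2
After iteration 4: pos = 3, a = 4, right = 1
After iteration 5: pos = 4, a = 5, right = 0
Loop ends.

Final answer: 5, 0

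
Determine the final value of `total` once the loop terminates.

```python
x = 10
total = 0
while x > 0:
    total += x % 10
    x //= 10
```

Let's trace through this code step by step.

Initialize: x = 10
Initialize: total = 0
Entering loop: while x > 0:
After iteration 1: x = 1, total = 0
After iteration 2: x = 0, total = 1
Loop ends.

Final answer: 1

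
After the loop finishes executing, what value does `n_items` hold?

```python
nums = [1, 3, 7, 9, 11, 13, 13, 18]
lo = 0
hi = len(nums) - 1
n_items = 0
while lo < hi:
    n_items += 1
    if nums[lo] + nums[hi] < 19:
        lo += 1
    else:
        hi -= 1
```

Let's trace through this code step by step.

Initialize: nums = [1, 3, 7, 9, 11, 13, 13, 18]
Initialize: lo = 0
Initialize: hi = 7
Initialize: n_items = 0
Entering loop: while lo < hi:
After iteration 1: lo = 0, hi = 6, n_items = 1
After iteration 2: lo = 1, hi = 6, n_items = 2
After iteration 3: lo = 2, hi = 6, n_items = 3
After iteration 4: lo = 2, hi = 5, n_items = 4
After iteration 5: lo = 2, hi = 4, n_items = 5
After iteration 6: lo = 3, hi = 4, n_items = 6
After iteration 7: lo = 3, hi = 3, n_items = 7
Loop ends.

Final answer: 7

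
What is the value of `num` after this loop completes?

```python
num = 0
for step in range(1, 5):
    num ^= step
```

Let's trace through this code step by step.

Initialize: num = 0
Entering loop: for step in range(1, 5):
After iteration 1: step = 1, num = 1
After iteration 2: step = 2, num = 3
After iteration 3: step = 3, num = 0
After iteration 4: step = 4, num = 4
Loop ends.

Final answer: 4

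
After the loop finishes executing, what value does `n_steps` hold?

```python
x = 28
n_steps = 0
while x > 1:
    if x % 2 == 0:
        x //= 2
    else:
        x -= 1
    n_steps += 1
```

Let's trace through this code step by step.

Initialize: x = 28
Initialize: n_steps = 0
Entering loop: while x > 1:
After iteration 1: x = 14, n_steps = 1
After iteration 2: x = 7, n_steps = 2
After iteration 3: x = 6, n_steps = 3
After iteration 4: x = 3, n_steps = 4
After iteration 5: x = 2, n_steps = 5
After iteration 6: x = 1, n_steps = 6
Loop ends.

Final answer: 6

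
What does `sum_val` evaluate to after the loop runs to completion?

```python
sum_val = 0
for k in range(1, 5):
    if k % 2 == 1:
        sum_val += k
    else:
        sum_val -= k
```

Let's trace through this code step by step.

Initialize: sum_val = 0
Entering loop: for k in range(1, 5):
After iteration 1: k = 1, sum_val = 1
After iteration 2: k = 2, sum_val = -1
After iteration 3: k = 3, sum_val = 2
After iteration 4: k = 4, sum_val = -2
Loop ends.

Final answer: -2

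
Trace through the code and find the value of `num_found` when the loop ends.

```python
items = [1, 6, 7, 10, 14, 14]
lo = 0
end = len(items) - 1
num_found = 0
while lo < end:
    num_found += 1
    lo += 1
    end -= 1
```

Let's trace through this code step by step.

Initialize: items = [1, 6, 7, 10, 14, 14]
Initialize: lo = 0
Initialize: end = 5
Initialize: num_found = 0
Entering loop: while lo < end:
After iteration 1: lo = 1, end = 4, num_found = 1
After iteration 2: lo = 2, end = 3, num_found = 2
After iteration 3: lo = 3, end = 2, num_found = 3
Loop ends.

Final answer: 3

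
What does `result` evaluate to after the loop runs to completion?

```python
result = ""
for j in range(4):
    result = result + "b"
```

Let's trace through this code step by step.

Initialize: result = ''
Entering loop: for j in range(4):
After iteration 1: j = 0, result = 'b'
After iteration 2: j = 1, result = 'bb'
After iteration 3: j = 2, result = 'bbb'
After iteration 4: j = 3, result = 'bbbb'
Loop ends.

Final answer: 'bbbb'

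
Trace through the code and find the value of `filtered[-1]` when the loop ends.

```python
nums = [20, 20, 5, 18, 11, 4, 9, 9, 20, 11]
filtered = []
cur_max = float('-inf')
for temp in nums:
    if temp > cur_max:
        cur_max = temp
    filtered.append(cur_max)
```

Let's trace through this code step by step.

Initialize: nums = [20, 20, 5, 18, 11, 4, 9, 9, 20, 11]
Initialize: filtered = []
Initialize: cur_max = -inf
Entering loop: for temp in nums:
After iteration 1: temp = 20, filtered = [20], cur_max = 20
After iteration 2: temp = 20, filtered = [20, 20], cur_max = 20
After iteration 3: temp = 5, filtered = [20, 20, 20], cur_max = 20
After iteration 4: temp = 18, filtered = [20, 20, 20, 20], cur_max = 20
After iteration 5: temp = 11, filtered = [20, 20, 20, 20, 20], cur_max = 20
After iteration 6: temp = 4, filtered = [20, 20, 20, 20, 20, 20], cur_max = 20
After iteration 7: temp = 9, filtered = [20, 20, 20, 20, 20, 20, 20], cur_max = 20
After iteration 8: temp = 9, filtered = [20, 20, 20, 20, 20, 20, 20, 20], cur_max = 20
After iteration 9: temp = 20, filtered = [20, 20, 20, 20, 20, 20, 20, 20, 20], cur_max = 20
After iteration 10: temp = 11, filtered = [20, 20, 20, 20, 20, 20, 20, 20, 20, 20], cur_max = 20
Loop ends.
filtered[-1] = 20

Final answer: 20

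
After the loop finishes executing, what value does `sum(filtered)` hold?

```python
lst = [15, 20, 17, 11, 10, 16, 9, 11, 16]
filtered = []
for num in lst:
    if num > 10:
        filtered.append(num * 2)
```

Let's trace through this code step by step.

Initialize: lst = [15, 20, 17, 11, 10, 16, 9, 11, 16]
Initialize: filtered = []
Entering loop: for num in lst:
After iteration 1: num = 15, filtered = [30]
After iteration 2: num = 20, filtered = [30, 40]
After iteration 3: num = 17, filtered = [30, 40, 34]
After iteration 4: num = 11, filtered = [30, 40, 34, 22]
After iteration 5: num = 10, filtered = [30, 40, 34, 22]
After iteration 6: num = 16, filtered = [30, 40, 34, 22, 32]
After iteration 7: num = 9, filtered = [30, 40, 34, 22, 32]
After iteration 8: num = 11, filtered = [30, 40, 34, 22, 32, 22]
After iteration 9: num = 16, filtered = [30, 40, 34, 22, 32, 22, 32]
Loop ends.
sum(filtered) = 212

Final answer: 212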